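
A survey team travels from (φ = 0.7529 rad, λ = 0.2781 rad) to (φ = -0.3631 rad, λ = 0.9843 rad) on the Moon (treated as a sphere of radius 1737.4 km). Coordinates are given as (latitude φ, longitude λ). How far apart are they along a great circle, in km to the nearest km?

With latitudes φ₁ = 43.138°, φ₂ = -20.804° and longitude difference Δλ = 40.462°:
cos c = sin φ₁ sin φ₂ + cos φ₁ cos φ₂ cos Δλ = (0.6838)(-0.3552) + (0.7297)(0.9348)(0.7608) = 0.27614,
so c = arccos(0.27614) = 1.29102 rad.
Distance = R·c = 1737.4 × 1.2910 ≈ 2243 km.

2243 km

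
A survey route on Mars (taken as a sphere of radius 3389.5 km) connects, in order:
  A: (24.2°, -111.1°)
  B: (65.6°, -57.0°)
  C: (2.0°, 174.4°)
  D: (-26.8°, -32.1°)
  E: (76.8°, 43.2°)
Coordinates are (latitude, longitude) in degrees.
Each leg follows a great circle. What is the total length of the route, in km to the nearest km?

24483 km

Leg A→B: central angle 0.9345 rad, distance 3167.3 km.
Leg B→C: central angle 1.7985 rad, distance 6096.2 km.
Leg C→D: central angle 2.5219 rad, distance 8548.0 km.
Leg D→E: central angle 1.9684 rad, distance 6672.0 km.
Total: 3167.3 + 6096.2 + 8548.0 + 6672.0 ≈ 24483 km.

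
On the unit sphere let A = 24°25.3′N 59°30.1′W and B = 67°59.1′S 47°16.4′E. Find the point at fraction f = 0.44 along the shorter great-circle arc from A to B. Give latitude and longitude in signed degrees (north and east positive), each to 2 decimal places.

The central angle between A and B is δ = 2.0735 rad.
With f = 0.44, the slerp weights are sin((1−f)δ)/sin δ = 1.0468 and sin(fδ)/sin δ = 0.9026.
Weighted sum of the unit vectors: (1.0468)·(0.4621,-0.7846,0.4134) + (0.9026)·(0.2543,0.2754,-0.9271) = (0.7133, -0.5727, -0.4040).
Converting back: φ = atan2(z, √(x²+y²)) = -23.83°, λ = atan2(y, x) = -38.76°.

-23.83°, -38.76°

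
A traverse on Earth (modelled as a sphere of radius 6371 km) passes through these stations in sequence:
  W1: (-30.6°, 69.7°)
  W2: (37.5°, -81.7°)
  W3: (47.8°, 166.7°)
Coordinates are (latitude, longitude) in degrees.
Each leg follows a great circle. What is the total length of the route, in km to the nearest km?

Leg W1→W2: central angle 2.7127 rad, distance 17282.7 km.
Leg W2→W3: central angle 1.3132 rad, distance 8366.1 km.
Total: 17282.7 + 8366.1 ≈ 25649 km.

25649 km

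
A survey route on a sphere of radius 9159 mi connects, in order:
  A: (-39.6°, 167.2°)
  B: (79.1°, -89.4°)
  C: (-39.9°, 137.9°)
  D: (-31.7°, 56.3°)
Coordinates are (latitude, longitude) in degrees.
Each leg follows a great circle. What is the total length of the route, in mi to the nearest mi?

53135 mi

Leg A→B: central angle 2.2912 rad, distance 20985.1 mi.
Leg B→C: central angle 2.3866 rad, distance 21858.6 mi.
Leg C→D: central angle 1.1236 rad, distance 10291.3 mi.
Total: 20985.1 + 21858.6 + 10291.3 ≈ 53135 mi.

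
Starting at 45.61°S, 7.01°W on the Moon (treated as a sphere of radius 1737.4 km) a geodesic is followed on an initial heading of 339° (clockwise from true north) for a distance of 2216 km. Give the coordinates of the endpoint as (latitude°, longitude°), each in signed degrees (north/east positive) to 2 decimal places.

24.63°, -29.17°

Angular distance δ = d/R = 2216/1737.4 = 1.27547 rad; initial bearing θ = 5.9167 rad.
sin φ₂ = sin φ₁ cos δ + cos φ₁ sin δ cos θ = (-0.7146)(0.2911) + (0.6995)(0.9567)(0.9336) = 0.4168, so φ₂ = 24.63°.
Δλ = atan2(sin θ sin δ cos φ₁, cos δ − sin φ₁ sin φ₂) = atan2(-0.2398, 0.5889) = -22.159°.
λ₂ = -7.010° − 22.159° = -29.17°.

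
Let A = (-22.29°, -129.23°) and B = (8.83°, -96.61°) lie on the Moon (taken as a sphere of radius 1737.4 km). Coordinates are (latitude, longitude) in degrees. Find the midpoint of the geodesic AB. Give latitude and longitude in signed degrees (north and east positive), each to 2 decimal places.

-7.01°, -112.37°

The central angle between A and B is δ = 0.7786 rad.
With f = 0.5, the slerp weights are sin((1−f)δ)/sin δ = 0.5404 and sin(fδ)/sin δ = 0.5404.
Weighted sum of the unit vectors: (0.5404)·(-0.5852,-0.7167,-0.3793) + (0.5404)·(-0.1137,-0.9816,0.1535) = (-0.3777, -0.9178, -0.1220).
Converting back: φ = atan2(z, √(x²+y²)) = -7.01°, λ = atan2(y, x) = -112.37°.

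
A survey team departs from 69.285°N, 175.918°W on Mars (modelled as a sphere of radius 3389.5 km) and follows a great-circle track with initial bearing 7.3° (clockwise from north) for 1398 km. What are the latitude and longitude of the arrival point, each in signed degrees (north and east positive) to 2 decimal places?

85.99°, -42.71°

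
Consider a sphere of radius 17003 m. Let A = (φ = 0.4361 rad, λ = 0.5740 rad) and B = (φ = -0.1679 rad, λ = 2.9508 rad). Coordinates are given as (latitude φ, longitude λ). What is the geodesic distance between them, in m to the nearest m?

In radians: φ₁ = 0.4361, φ₂ = -0.1679, Δλ = 136.181° = 2.3768 rad.
cos c = sin φ₁ sin φ₂ + cos φ₁ cos φ₂ cos Δλ = (0.4224)(-0.1671) + (0.9064)(0.9859)(-0.7215) = -0.71539,
so c = arccos(-0.71539) = 2.36798 rad.
Distance = R·c = 17003 × 2.3680 ≈ 40263 m.

40263 m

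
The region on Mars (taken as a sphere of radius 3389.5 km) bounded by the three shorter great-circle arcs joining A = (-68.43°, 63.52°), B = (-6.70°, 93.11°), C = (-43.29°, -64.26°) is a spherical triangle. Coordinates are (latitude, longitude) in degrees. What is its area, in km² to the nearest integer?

Side lengths (central angles): a = 2.1985, b = 1.0773, c = 1.1307 rad; semiperimeter s = 2.2032.
By l'Huilier's theorem, tan(E/4) = √[tan(s/2) tan((s−a)/2) tan((s−b)/2) tan((s−c)/2)], giving spherical excess E = 0.1678 rad.
Area = E·R² = 0.1678 × (3389.5)² ≈ 1927894 km².

1927894 km²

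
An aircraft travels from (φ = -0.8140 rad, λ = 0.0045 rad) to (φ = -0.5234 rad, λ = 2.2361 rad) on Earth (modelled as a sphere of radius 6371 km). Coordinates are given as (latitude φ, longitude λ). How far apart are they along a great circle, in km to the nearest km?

With latitudes φ₁ = -46.639°, φ₂ = -29.989° and longitude difference Δλ = 127.861°:
Haversine: a = sin²(Δφ/2) + cos φ₁ cos φ₂ sin²(Δλ/2) = 0.0210 + (0.6866)(0.8661)(0.8069) = 0.50079.
Central angle c = 2·arcsin(√a) = 1.57239 rad.
Distance = R·c = 6371 × 1.5724 ≈ 10018 km.

10018 km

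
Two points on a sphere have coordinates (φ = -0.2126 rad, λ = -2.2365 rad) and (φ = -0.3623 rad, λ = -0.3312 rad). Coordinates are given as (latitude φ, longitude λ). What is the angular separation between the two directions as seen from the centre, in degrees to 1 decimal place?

103.0°

With latitudes φ₁ = -12.181°, φ₂ = -20.758° and longitude difference Δλ = 109.166°:
cos c = sin φ₁ sin φ₂ + cos φ₁ cos φ₂ cos Δλ = (-0.2110)(-0.3544) + (0.9775)(0.9351)(-0.3283) = -0.22529,
so c = arccos(-0.22529) = 1.79804 rad.
So the angular separation is 103.0°.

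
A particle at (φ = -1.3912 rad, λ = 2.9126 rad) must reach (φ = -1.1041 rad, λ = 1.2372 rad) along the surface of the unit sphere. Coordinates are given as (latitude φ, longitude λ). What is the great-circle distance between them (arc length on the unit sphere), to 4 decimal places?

With latitudes φ₁ = -79.710°, φ₂ = -63.260° and longitude difference Δλ = -95.993°:
Haversine: a = sin²(Δφ/2) + cos φ₁ cos φ₂ sin²(Δλ/2) = 0.0205 + (0.1786)(0.4499)(0.5522) = 0.06485.
Central angle c = 2·arcsin(√a) = 0.51498 rad.
On the unit sphere the arc length equals the central angle: 0.5150.

0.5150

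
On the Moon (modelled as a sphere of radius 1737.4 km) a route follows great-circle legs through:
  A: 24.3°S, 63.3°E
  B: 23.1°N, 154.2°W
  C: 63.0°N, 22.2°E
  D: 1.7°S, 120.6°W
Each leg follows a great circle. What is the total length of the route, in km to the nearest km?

10687 km

Leg A→B: central angle 2.5437 rad, distance 4419.5 km.
Leg B→C: central angle 1.6380 rad, distance 2845.9 km.
Leg C→D: central angle 1.9691 rad, distance 3421.2 km.
Total: 4419.5 + 2845.9 + 3421.2 ≈ 10687 km.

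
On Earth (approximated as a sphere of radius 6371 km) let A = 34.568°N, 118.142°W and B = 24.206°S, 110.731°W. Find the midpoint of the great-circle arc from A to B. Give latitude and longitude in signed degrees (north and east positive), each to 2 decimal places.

5.19°, -114.25°

Central angle δ = 1.0331 rad. Interpolating on the sphere with fraction f = 0.5:
P = [sin((1−f)δ)·A + sin(fδ)·B] / sin δ = 0.5750·A + 0.5750·B in Cartesian coordinates,
giving P = (-0.4090, -0.9080, 0.0905), i.e. latitude 5.19°, longitude -114.25°.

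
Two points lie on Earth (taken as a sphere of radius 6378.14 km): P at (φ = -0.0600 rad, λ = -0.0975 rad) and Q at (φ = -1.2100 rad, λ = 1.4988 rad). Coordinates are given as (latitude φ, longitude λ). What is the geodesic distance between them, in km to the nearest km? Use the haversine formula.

With latitudes φ₁ = -3.438°, φ₂ = -69.328° and longitude difference Δλ = 91.461°:
Haversine: a = sin²(Δφ/2) + cos φ₁ cos φ₂ sin²(Δλ/2) = 0.2958 + (0.9982)(0.3530)(0.5128) = 0.47644.
Central angle c = 2·arcsin(√a) = 1.52366 rad.
Distance = R·c = 6378.14 × 1.5237 ≈ 9718 km.

9718 km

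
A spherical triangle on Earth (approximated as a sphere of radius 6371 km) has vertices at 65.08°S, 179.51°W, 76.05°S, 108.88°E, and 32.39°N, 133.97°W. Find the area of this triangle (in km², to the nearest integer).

Side lengths (central angles): a = 2.2304, b = 1.8097, c = 0.4222 rad; semiperimeter s = 2.2311.
By l'Huilier's theorem, tan(E/4) = √[tan(s/2) tan((s−a)/2) tan((s−b)/2) tan((s−c)/2)], giving spherical excess E = 0.0575 rad.
Area = E·R² = 0.0575 × (6371)² ≈ 2332771 km².

2332771 km²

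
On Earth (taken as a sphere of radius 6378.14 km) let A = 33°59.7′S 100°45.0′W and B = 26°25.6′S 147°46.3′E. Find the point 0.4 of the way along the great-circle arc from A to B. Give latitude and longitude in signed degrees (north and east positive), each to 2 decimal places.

Central angle δ = 1.5938 rad. Interpolating on the sphere with fraction f = 0.4:
P = [sin((1−f)δ)·A + sin(fδ)·B] / sin δ = 0.8173·A + 0.5954·B in Cartesian coordinates,
giving P = (-0.5774, -0.3814, -0.7219), i.e. latitude -46.21°, longitude -146.56°.

-46.21°, -146.56°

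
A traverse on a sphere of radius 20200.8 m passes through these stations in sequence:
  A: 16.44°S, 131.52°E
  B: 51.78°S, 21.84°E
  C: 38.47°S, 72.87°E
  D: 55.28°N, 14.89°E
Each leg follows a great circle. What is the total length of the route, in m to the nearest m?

Leg A→B: central angle 1.5483 rad, distance 31276.6 m.
Leg B→C: central angle 0.6544 rad, distance 13220.2 m.
Leg C→D: central angle 1.8493 rad, distance 37356.9 m.
Total: 31276.6 + 13220.2 + 37356.9 ≈ 81854 m.

81854 m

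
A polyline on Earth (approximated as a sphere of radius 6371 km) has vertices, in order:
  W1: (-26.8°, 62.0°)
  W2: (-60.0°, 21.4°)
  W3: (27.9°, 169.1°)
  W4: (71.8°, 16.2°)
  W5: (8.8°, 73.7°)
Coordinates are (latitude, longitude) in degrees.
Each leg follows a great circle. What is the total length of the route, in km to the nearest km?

37219 km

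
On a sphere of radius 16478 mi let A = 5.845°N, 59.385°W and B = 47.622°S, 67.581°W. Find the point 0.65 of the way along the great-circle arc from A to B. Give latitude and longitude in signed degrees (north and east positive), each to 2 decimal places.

-28.96°, -63.86°

The central angle between A and B is δ = 0.9417 rad.
With f = 0.65, the slerp weights are sin((1−f)δ)/sin δ = 0.4003 and sin(fδ)/sin δ = 0.7106.
Weighted sum of the unit vectors: (0.4003)·(0.5066,-0.8561,0.1018) + (0.7106)·(0.2571,-0.6231,-0.7387) = (0.3855, -0.7855, -0.4842).
Converting back: φ = atan2(z, √(x²+y²)) = -28.96°, λ = atan2(y, x) = -63.86°.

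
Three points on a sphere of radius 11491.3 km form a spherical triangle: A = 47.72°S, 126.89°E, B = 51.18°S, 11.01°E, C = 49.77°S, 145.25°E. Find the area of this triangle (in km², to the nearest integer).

Side lengths (central angles): a = 1.2531, b = 0.2138, c = 1.1676 rad; semiperimeter s = 1.3172.
By l'Huilier's theorem, tan(E/4) = √[tan(s/2) tan((s−a)/2) tan((s−b)/2) tan((s−c)/2)], giving spherical excess E = 0.1353 rad.
Area = E·R² = 0.1353 × (11491.3)² ≈ 17866301 km².

17866301 km²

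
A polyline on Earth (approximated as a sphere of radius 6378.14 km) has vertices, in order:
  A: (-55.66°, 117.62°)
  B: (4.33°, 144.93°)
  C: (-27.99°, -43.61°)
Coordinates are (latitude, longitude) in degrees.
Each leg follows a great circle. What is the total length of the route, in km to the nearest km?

24384 km

Leg A→B: central angle 1.1180 rad, distance 7131.0 km.
Leg B→C: central angle 2.7050 rad, distance 17252.6 km.
Total: 7131.0 + 17252.6 ≈ 24384 km.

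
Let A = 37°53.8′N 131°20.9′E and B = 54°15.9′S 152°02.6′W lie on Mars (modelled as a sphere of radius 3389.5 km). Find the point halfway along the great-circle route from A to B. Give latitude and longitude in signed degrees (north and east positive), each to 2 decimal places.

-10.32°, 162.92°

Central angle δ = 1.9734 rad. Interpolating on the sphere with fraction f = 0.5:
P = [sin((1−f)δ)·A + sin(fδ)·B] / sin δ = 0.9067·A + 0.9067·B in Cartesian coordinates,
giving P = (-0.9405, 0.2889, -0.1791), i.e. latitude -10.32°, longitude 162.92°.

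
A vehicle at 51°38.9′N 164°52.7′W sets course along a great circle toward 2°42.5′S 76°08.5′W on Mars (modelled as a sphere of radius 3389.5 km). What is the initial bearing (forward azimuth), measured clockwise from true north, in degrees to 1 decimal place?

With φ₁ = 0.9014, φ₂ = -0.0473, Δλ = 1.5487 rad, the forward-azimuth formula gives
θ = atan2( sin Δλ cos φ₂ , cos φ₁ sin φ₂ − sin φ₁ cos φ₂ cos Δλ ) = atan2(0.9986, -0.0466) = 92.67°.
So the initial bearing is 92.7°.

92.7°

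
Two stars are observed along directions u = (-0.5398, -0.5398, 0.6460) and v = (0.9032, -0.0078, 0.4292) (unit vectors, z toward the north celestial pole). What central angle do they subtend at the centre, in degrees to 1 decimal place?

101.9°

u·v = -0.2061; |u| = 1.0000, |v| = 1.0000.
cos θ = (u·v)/(|u||v|) = -0.2061, so θ = 101.9°.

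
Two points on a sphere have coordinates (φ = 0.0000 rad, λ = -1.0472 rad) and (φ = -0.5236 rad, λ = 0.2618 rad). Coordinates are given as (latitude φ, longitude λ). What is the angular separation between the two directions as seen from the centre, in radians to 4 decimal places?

In radians: φ₁ = 0.0000, φ₂ = -0.5236, Δλ = 75.000° = 1.3090 rad.
cos c = sin φ₁ sin φ₂ + cos φ₁ cos φ₂ cos Δλ = (0.0000)(-0.5000) + (1.0000)(0.8660)(0.2588) = 0.22414,
so c = arccos(0.22414) = 1.34473 rad.
So the angular separation is 1.3447 rad.

1.3447 rad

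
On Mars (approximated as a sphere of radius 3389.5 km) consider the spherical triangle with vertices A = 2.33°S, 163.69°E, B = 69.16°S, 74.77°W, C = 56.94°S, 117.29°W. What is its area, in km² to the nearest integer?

2998640 km²

Side lengths (central angles): a = 0.3863, b = 1.4325, c = 1.7193 rad; semiperimeter s = 1.7690.
By l'Huilier's theorem, tan(E/4) = √[tan(s/2) tan((s−a)/2) tan((s−b)/2) tan((s−c)/2)], giving spherical excess E = 0.2610 rad.
Area = E·R² = 0.2610 × (3389.5)² ≈ 2998640 km².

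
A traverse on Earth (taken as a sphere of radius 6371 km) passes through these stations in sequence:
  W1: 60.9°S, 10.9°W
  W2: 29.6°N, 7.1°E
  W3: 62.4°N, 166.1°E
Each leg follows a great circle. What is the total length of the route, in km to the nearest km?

19810 km

Leg W1→W2: central angle 1.6002 rad, distance 10195.0 km.
Leg W2→W3: central angle 1.5091 rad, distance 9614.5 km.
Total: 10195.0 + 9614.5 ≈ 19810 km.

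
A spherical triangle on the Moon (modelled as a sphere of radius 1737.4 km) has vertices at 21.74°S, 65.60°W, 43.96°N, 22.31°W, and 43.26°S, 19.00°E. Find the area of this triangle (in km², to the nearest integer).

3354965 km²

Side lengths (central angles): a = 1.6528, b = 1.2477, c = 1.3392 rad; semiperimeter s = 2.1199.
By l'Huilier's theorem, tan(E/4) = √[tan(s/2) tan((s−a)/2) tan((s−b)/2) tan((s−c)/2)], giving spherical excess E = 1.1114 rad.
Area = E·R² = 1.1114 × (1737.4)² ≈ 3354965 km².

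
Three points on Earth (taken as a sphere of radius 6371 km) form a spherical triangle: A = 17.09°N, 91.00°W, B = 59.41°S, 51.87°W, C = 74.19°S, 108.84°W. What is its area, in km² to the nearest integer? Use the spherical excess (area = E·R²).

Side lengths (central angles): a = 0.4421, b = 1.6057, c = 1.4461 rad; semiperimeter s = 1.7470.
By l'Huilier's theorem, tan(E/4) = √[tan(s/2) tan((s−a)/2) tan((s−b)/2) tan((s−c)/2)], giving spherical excess E = 0.3943 rad.
Area = E·R² = 0.3943 × (6371)² ≈ 16006078 km².

16006078 km²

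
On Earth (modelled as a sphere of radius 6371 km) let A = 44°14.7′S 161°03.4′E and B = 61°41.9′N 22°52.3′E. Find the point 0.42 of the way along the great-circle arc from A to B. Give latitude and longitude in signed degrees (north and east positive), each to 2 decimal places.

10.21°, 125.92°

Central angle δ = 2.6209 rad. Interpolating on the sphere with fraction f = 0.42:
P = [sin((1−f)δ)·A + sin(fδ)·B] / sin δ = 2.0074·A + 1.7920·B in Cartesian coordinates,
giving P = (-0.5773, 0.7971, 0.1772), i.e. latitude 10.21°, longitude 125.92°.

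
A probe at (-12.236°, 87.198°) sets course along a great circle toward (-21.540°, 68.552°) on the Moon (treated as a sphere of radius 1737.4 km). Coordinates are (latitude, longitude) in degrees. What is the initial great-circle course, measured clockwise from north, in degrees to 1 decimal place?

240.0°

With φ₁ = -0.2136, φ₂ = -0.3759, Δλ = -0.3254 rad, the forward-azimuth formula gives
θ = atan2( sin Δλ cos φ₂ , cos φ₁ sin φ₂ − sin φ₁ cos φ₂ cos Δλ ) = atan2(-0.2974, -0.1720) = -120.05°.
Adding 360° brings this into [0°, 360°): 240.0°.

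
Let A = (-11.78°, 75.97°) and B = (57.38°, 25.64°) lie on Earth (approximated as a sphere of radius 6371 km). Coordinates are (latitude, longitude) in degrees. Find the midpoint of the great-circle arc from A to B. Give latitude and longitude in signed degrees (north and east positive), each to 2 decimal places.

24.71°, 58.56°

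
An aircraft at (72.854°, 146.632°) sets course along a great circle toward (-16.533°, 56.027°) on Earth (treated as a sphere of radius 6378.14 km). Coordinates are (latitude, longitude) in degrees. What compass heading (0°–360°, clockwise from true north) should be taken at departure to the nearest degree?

Δλ = -90.605° = -1.5814 rad.
y = sin Δλ · cos φ₂ = (-0.9999)(0.9587) = -0.9586
x = cos φ₁ sin φ₂ − sin φ₁ cos φ₂ cos Δλ = (0.2948)(-0.2846) − (0.9556)(0.9587)(-0.0106) = -0.0742
θ = atan2(y, x) = -94.43°; adding 360° gives 266°.

266°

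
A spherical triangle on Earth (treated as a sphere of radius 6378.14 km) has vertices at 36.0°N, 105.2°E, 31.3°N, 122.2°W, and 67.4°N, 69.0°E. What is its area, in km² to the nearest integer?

Side lengths (central angles): a = 1.4126, b = 0.6542, c = 1.7341 rad; semiperimeter s = 1.9004.
By l'Huilier's theorem, tan(E/4) = √[tan(s/2) tan((s−a)/2) tan((s−b)/2) tan((s−c)/2)], giving spherical excess E = 0.5738 rad.
Area = E·R² = 0.5738 × (6378.14)² ≈ 23342277 km².

23342277 km²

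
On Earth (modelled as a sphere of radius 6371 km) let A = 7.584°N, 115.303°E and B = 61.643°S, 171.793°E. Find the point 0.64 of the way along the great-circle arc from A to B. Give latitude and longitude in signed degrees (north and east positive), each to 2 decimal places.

Central angle δ = 1.4265 rad. Interpolating on the sphere with fraction f = 0.64:
P = [sin((1−f)δ)·A + sin(fδ)·B] / sin δ = 0.4964·A + 0.7996·B in Cartesian coordinates,
giving P = (-0.5862, 0.4991, -0.6382), i.e. latitude -39.65°, longitude 139.59°.

-39.65°, 139.59°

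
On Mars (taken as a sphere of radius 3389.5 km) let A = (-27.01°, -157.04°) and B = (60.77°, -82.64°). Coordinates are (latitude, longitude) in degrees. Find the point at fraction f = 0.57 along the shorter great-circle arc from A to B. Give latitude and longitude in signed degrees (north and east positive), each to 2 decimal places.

The central angle between A and B is δ = 1.8539 rad.
With f = 0.57, the slerp weights are sin((1−f)δ)/sin δ = 0.7450 and sin(fδ)/sin δ = 0.9068.
Weighted sum of the unit vectors: (0.7450)·(-0.8203,-0.3475,-0.4541) + (0.9068)·(0.0626,-0.4843,0.8727) = (-0.5545, -0.6981, 0.4530).
Converting back: φ = atan2(z, √(x²+y²)) = 26.94°, λ = atan2(y, x) = -128.46°.

26.94°, -128.46°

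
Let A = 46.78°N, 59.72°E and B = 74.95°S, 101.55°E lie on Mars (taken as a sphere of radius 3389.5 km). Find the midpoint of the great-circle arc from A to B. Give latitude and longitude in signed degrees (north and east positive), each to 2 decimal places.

-14.83°, 70.87°

The central angle between A and B is δ = 2.1788 rad.
With f = 0.5, the slerp weights are sin((1−f)δ)/sin δ = 1.0799 and sin(fδ)/sin δ = 1.0799.
Weighted sum of the unit vectors: (1.0799)·(0.3453,0.5914,0.7287) + (1.0799)·(-0.0520,0.2544,-0.9657) = (0.3167, 0.9133, -0.2559).
Converting back: φ = atan2(z, √(x²+y²)) = -14.83°, λ = atan2(y, x) = 70.87°.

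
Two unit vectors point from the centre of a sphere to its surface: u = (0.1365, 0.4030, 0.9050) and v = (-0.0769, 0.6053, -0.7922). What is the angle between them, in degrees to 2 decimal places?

118.92°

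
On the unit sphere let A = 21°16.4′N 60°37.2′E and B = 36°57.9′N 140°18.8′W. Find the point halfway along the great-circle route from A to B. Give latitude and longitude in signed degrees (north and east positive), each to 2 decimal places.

70.55°, 117.59°

Central angle δ = 2.0683 rad. Interpolating on the sphere with fraction f = 0.5:
P = [sin((1−f)δ)·A + sin(fδ)·B] / sin δ = 0.9780·A + 0.9780·B in Cartesian coordinates,
giving P = (-0.1542, 0.2951, 0.9429), i.e. latitude 70.55°, longitude 117.59°.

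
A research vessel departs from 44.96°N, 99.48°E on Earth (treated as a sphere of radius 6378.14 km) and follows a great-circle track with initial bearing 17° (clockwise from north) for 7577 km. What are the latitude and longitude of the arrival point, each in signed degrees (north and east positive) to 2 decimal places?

63.08°, -117.32°

Angular distance δ = d/R = 7577/6378.14 = 1.18796 rad; initial bearing θ = 0.2967 rad.
sin φ₂ = sin φ₁ cos δ + cos φ₁ sin δ cos θ = (0.7066)(0.3735) + (0.7076)(0.9276)(0.9563) = 0.8917, so φ₂ = 63.08°.
Δλ = atan2(sin θ sin δ cos φ₁, cos δ − sin φ₁ sin φ₂) = atan2(0.1919, -0.2565) = 143.198°.
λ₂ = 99.480° + 143.198° = 242.68° → -117.32° after wrapping to (−180°, 180°].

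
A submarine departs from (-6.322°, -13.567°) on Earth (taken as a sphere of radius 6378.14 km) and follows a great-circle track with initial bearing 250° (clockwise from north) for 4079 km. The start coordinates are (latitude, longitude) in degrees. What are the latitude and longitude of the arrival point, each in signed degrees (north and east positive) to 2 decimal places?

-16.93°, -49.46°

Angular distance δ = d/R = 4079/6378.14 = 0.63953 rad; initial bearing θ = 4.3633 rad.
sin φ₂ = sin φ₁ cos δ + cos φ₁ sin δ cos θ = (-0.1101)(0.8024) + (0.9939)(0.5968)(-0.3420) = -0.2912, so φ₂ = -16.93°.
Δλ = atan2(sin θ sin δ cos φ₁, cos δ − sin φ₁ sin φ₂) = atan2(-0.5574, 0.7703) = -35.890°.
λ₂ = -13.567° − 35.890° = -49.46°.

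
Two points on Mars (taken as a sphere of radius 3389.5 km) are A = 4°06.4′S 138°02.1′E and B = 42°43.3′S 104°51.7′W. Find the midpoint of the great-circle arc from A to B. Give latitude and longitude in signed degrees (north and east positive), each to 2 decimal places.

Central angle δ = 1.8601 rad. Interpolating on the sphere with fraction f = 0.5:
P = [sin((1−f)δ)·A + sin(fδ)·B] / sin δ = 0.8364·A + 0.8364·B in Cartesian coordinates,
giving P = (-0.7779, -0.0361, -0.6273), i.e. latitude -38.85°, longitude -177.35°.

-38.85°, -177.35°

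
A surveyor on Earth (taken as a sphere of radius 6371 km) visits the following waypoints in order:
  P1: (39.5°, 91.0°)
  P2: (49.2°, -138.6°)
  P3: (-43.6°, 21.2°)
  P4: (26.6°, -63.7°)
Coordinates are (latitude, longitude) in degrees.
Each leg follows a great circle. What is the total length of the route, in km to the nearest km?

38995 km

Leg P1→P2: central angle 1.4154 rad, distance 9017.8 km.
Leg P2→P3: central angle 2.8806 rad, distance 18352.0 km.
Leg P3→P4: central angle 1.8247 rad, distance 11625.4 km.
Total: 9017.8 + 18352.0 + 11625.4 ≈ 38995 km.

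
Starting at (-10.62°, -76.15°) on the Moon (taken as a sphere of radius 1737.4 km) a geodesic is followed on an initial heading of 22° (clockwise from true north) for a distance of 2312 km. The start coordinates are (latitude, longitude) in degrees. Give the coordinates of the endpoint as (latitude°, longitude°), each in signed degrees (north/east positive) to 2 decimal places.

57.28°, -33.84°

Angular distance δ = d/R = 2312/1737.4 = 1.33072 rad; initial bearing θ = 0.3840 rad.
sin φ₂ = sin φ₁ cos δ + cos φ₁ sin δ cos θ = (-0.1843)(0.2378) + (0.9829)(0.9713)(0.9272) = 0.8413, so φ₂ = 57.28°.
Δλ = atan2(sin θ sin δ cos φ₁, cos δ − sin φ₁ sin φ₂) = atan2(0.3576, 0.3928) = 42.315°.
λ₂ = -76.150° + 42.315° = -33.84°.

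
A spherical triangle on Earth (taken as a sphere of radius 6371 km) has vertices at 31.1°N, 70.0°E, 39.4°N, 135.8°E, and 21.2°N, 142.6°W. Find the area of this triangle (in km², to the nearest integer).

Side lengths (central angles): a = 1.2294, b = 2.0780, c = 0.9284 rad; semiperimeter s = 2.1179.
By l'Huilier's theorem, tan(E/4) = √[tan(s/2) tan((s−a)/2) tan((s−b)/2) tan((s−c)/2)], giving spherical excess E = 0.4262 rad.
Area = E·R² = 0.4262 × (6371)² ≈ 17300914 km².

17300914 km²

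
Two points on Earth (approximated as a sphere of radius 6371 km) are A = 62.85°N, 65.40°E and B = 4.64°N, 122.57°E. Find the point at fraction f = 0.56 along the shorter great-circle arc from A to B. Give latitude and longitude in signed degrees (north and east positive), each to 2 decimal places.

32.98°, 108.01°

The central angle between A and B is δ = 1.2466 rad.
With f = 0.56, the slerp weights are sin((1−f)δ)/sin δ = 0.5501 and sin(fδ)/sin δ = 0.6781.
Weighted sum of the unit vectors: (0.5501)·(0.1900,0.4149,0.8898) + (0.6781)·(-0.5366,0.8400,0.0809) = (-0.2593, 0.7978, 0.5443).
Converting back: φ = atan2(z, √(x²+y²)) = 32.98°, λ = atan2(y, x) = 108.01°.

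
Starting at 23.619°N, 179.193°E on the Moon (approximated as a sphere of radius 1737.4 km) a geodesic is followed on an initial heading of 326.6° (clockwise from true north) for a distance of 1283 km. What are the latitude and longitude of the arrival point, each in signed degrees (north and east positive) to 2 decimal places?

Angular distance δ = d/R = 1283/1737.4 = 0.73846 rad; initial bearing θ = 5.7002 rad.
sin φ₂ = sin φ₁ cos δ + cos φ₁ sin δ cos θ = (0.4007)(0.7395) + (0.9162)(0.6731)(0.8348) = 0.8112, so φ₂ = 54.21°.
Δλ = atan2(sin θ sin δ cos φ₁, cos δ − sin φ₁ sin φ₂) = atan2(-0.3395, 0.4145) = -39.321°.
λ₂ = 179.193° − 39.321° = 139.87°.

54.21°, 139.87°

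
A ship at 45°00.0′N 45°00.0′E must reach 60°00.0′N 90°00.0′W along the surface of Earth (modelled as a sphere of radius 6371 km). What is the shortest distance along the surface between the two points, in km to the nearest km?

7645 km

In radians: φ₁ = 0.7854, φ₂ = 1.0472, Δλ = -135.000° = -2.3562 rad.
cos c = sin φ₁ sin φ₂ + cos φ₁ cos φ₂ cos Δλ = (0.7071)(0.8660) + (0.7071)(0.5000)(-0.7071) = 0.36237,
so c = arccos(0.36237) = 1.19998 rad.
Distance = R·c = 6371 × 1.2000 ≈ 7645 km.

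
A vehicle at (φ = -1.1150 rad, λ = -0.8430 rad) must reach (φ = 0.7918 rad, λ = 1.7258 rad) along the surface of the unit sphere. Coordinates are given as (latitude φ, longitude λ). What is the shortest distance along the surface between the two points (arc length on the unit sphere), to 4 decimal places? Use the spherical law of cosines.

In radians: φ₁ = -1.1150, φ₂ = 0.7918, Δλ = 147.181° = 2.5688 rad.
cos c = sin φ₁ sin φ₂ + cos φ₁ cos φ₂ cos Δλ = (-0.8979)(0.7116) + (0.4402)(0.7026)(-0.8404) = -0.89886,
so c = arccos(-0.89886) = 2.68797 rad.
On the unit sphere the arc length equals the central angle: 2.6880.

2.6880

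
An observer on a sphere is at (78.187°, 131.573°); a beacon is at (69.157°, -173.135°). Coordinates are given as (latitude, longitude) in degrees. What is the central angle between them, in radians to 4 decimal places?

0.2969 rad

In radians: φ₁ = 1.3646, φ₂ = 1.2070, Δλ = 55.292° = 0.9650 rad.
Haversine: a = sin²(Δφ/2) + cos φ₁ cos φ₂ sin²(Δλ/2) = 0.0062 + (0.2047)(0.3558)(0.2153) = 0.02188.
Central angle c = 2·arcsin(√a) = 0.29692 rad.
So the angular separation is 0.2969 rad.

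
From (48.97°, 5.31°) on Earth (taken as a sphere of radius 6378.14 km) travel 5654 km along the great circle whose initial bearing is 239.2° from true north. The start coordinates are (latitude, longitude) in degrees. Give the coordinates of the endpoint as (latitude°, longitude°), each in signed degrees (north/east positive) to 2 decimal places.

Angular distance δ = d/R = 5654/6378.14 = 0.88647 rad; initial bearing θ = 4.1748 rad.
sin φ₂ = sin φ₁ cos δ + cos φ₁ sin δ cos θ = (0.7544)(0.6322) + (0.6565)(0.7748)(-0.5120) = 0.2164, so φ₂ = 12.50°.
Δλ = atan2(sin θ sin δ cos φ₁, cos δ − sin φ₁ sin φ₂) = atan2(-0.4369, 0.4689) = -42.978°.
λ₂ = 5.310° − 42.978° = -37.67°.

12.50°, -37.67°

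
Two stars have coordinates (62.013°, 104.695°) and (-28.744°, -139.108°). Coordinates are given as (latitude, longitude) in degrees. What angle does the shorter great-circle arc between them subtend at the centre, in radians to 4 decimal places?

Let φ₁ = 1.0823 rad, φ₂ = -0.5017 rad, and Δλ = 2.0280 rad.
cos c = sin φ₁ sin φ₂ + cos φ₁ cos φ₂ cos Δλ = (0.8831)(-0.4809) + (0.4693)(0.8768)(-0.4415) = -0.60629,
so c = arccos(-0.60629) = 2.22219 rad.
So the angular separation is 2.2222 rad.

2.2222 rad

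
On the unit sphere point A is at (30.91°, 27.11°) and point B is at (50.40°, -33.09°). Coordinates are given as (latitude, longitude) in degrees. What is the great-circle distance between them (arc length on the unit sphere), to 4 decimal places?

With latitudes φ₁ = 30.910°, φ₂ = 50.400° and longitude difference Δλ = -60.200°:
cos c = sin φ₁ sin φ₂ + cos φ₁ cos φ₂ cos Δλ = (0.5137)(0.7705) + (0.8580)(0.6374)(0.4970) = 0.66760,
so c = arccos(0.66760) = 0.83982 rad.
On the unit sphere the arc length equals the central angle: 0.8398.

0.8398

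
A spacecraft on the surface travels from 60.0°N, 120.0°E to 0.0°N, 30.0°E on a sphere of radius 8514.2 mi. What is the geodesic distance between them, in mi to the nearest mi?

13374 mi

In radians: φ₁ = 1.0472, φ₂ = 0.0000, Δλ = -90.000° = -1.5708 rad.
Haversine: a = sin²(Δφ/2) + cos φ₁ cos φ₂ sin²(Δλ/2) = 0.2500 + (0.5000)(1.0000)(0.5000) = 0.50000.
Central angle c = 2·arcsin(√a) = 1.57080 rad.
Distance = R·c = 8514.2 × 1.5708 ≈ 13374 mi.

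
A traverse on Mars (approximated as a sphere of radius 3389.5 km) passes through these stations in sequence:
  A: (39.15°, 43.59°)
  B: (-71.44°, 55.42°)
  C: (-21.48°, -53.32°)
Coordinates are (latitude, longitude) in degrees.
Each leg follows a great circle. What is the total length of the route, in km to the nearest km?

Leg A→B: central angle 1.9358 rad, distance 6561.3 km.
Leg B→C: central angle 1.3161 rad, distance 4460.8 km.
Total: 6561.3 + 4460.8 ≈ 11022 km.

11022 km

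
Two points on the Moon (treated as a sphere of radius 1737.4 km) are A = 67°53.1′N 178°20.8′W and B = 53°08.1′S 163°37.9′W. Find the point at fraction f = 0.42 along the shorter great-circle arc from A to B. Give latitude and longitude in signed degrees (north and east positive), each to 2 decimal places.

17.13°, -169.98°

Central angle δ = 2.1209 rad. Interpolating on the sphere with fraction f = 0.42:
P = [sin((1−f)δ)·A + sin(fδ)·B] / sin δ = 1.1056·A + 0.9121·B in Cartesian coordinates,
giving P = (-0.9411, -0.1662, 0.2945), i.e. latitude 17.13°, longitude -169.98°.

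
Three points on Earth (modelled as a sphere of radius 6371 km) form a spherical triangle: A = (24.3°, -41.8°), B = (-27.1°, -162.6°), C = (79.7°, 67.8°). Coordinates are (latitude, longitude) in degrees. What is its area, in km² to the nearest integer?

Side lengths (central angles): a = 2.1528, b = 1.2130, c = 2.2179 rad; semiperimeter s = 2.7918.
By l'Huilier's theorem, tan(E/4) = √[tan(s/2) tan((s−a)/2) tan((s−b)/2) tan((s−c)/2)], giving spherical excess E = 2.5648 rad.
Area = E·R² = 2.5648 × (6371)² ≈ 104103909 km².

104103909 km²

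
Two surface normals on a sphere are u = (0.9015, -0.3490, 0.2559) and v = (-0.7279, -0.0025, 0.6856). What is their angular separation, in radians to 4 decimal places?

u·v = -0.4799; |u| = 1.0000, |v| = 0.9999.
cos θ = (u·v)/(|u||v|) = -0.4799, so θ = 2.0714 rad.

2.0714 rad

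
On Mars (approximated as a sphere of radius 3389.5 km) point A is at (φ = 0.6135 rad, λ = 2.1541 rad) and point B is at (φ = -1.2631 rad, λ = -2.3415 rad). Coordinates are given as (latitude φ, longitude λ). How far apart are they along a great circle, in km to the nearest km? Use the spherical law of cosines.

Let φ₁ = 0.6135 rad, φ₂ = -1.2631 rad, and Δλ = 1.7876 rad.
cos c = sin φ₁ sin φ₂ + cos φ₁ cos φ₂ cos Δλ = (0.5757)(-0.9530) + (0.8176)(0.3029)(-0.2151) = -0.60196,
so c = arccos(-0.60196) = 2.21675 rad.
Distance = R·c = 3389.5 × 2.2167 ≈ 7514 km.

7514 km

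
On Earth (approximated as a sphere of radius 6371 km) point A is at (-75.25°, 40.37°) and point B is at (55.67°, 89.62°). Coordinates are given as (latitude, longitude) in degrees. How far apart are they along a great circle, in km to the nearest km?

In radians: φ₁ = -1.3134, φ₂ = 0.9716, Δλ = 49.250° = 0.8596 rad.
cos c = sin φ₁ sin φ₂ + cos φ₁ cos φ₂ cos Δλ = (-0.9670)(0.8258) + (0.2546)(0.5640)(0.6528) = -0.70486,
so c = arccos(-0.70486) = 2.35303 rad.
Distance = R·c = 6371 × 2.3530 ≈ 14991 km.

14991 km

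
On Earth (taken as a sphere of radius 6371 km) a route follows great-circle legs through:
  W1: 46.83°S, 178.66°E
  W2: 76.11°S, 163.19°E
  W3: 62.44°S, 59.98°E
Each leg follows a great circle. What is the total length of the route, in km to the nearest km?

7042 km

Leg W1→W2: central angle 0.5231 rad, distance 3332.5 km.
Leg W2→W3: central angle 0.5823 rad, distance 3709.6 km.
Total: 3332.5 + 3709.6 ≈ 7042 km.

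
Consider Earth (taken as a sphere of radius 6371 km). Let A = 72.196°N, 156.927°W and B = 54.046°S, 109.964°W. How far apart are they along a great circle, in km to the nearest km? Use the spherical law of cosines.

In radians: φ₁ = 1.2601, φ₂ = -0.9433, Δλ = 46.963° = 0.8197 rad.
cos c = sin φ₁ sin φ₂ + cos φ₁ cos φ₂ cos Δλ = (0.9521)(-0.8095) + (0.3058)(0.5871)(0.6825) = -0.64820,
so c = arccos(-0.64820) = 2.27602 rad.
Distance = R·c = 6371 × 2.2760 ≈ 14500 km.

14500 km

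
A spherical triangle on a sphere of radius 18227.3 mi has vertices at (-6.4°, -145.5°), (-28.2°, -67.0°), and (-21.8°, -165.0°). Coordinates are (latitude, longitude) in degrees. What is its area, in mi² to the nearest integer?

111869610 mi²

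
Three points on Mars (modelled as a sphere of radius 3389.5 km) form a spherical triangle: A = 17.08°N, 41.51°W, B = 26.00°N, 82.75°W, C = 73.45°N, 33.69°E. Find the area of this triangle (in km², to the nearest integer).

5477122 km²

Side lengths (central angles): a = 1.2596, b = 1.2121, c = 0.6844 rad; semiperimeter s = 1.5780.
By l'Huilier's theorem, tan(E/4) = √[tan(s/2) tan((s−a)/2) tan((s−b)/2) tan((s−c)/2)], giving spherical excess E = 0.4767 rad.
Area = E·R² = 0.4767 × (3389.5)² ≈ 5477122 km².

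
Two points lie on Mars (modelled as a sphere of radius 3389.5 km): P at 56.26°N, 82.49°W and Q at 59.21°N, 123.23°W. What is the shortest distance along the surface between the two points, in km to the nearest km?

Let φ₁ = 0.9819 rad, φ₂ = 1.0334 rad, and Δλ = -0.7110 rad.
cos c = sin φ₁ sin φ₂ + cos φ₁ cos φ₂ cos Δλ = (0.8316)(0.8590) + (0.5554)(0.5119)(0.7577) = 0.92978,
so c = arccos(0.92978) = 0.37699 rad.
Distance = R·c = 3389.5 × 0.3770 ≈ 1278 km.

1278 km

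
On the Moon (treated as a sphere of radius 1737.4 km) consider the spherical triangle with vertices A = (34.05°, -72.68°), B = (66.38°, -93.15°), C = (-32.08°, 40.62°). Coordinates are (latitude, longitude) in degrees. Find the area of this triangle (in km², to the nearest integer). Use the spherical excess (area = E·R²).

3857051 km²

Side lengths (central angles): a = 2.3767, b = 2.1835, c = 0.6023 rad; semiperimeter s = 2.5812.
By l'Huilier's theorem, tan(E/4) = √[tan(s/2) tan((s−a)/2) tan((s−b)/2) tan((s−c)/2)], giving spherical excess E = 1.2778 rad.
Area = E·R² = 1.2778 × (1737.4)² ≈ 3857051 km².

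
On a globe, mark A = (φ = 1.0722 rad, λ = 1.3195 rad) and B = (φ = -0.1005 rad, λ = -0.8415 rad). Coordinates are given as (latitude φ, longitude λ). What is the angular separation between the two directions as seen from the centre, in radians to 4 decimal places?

In radians: φ₁ = 1.0722, φ₂ = -0.1005, Δλ = -123.816° = -2.1610 rad.
Haversine: a = sin²(Δφ/2) + cos φ₁ cos φ₂ sin²(Δλ/2) = 0.3062 + (0.4782)(0.9950)(0.7783) = 0.67645.
Central angle c = 2·arcsin(√a) = 1.93147 rad.
So the angular separation is 1.9315 rad.

1.9315 rad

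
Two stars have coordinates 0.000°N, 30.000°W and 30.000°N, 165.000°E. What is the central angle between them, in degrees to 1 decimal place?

146.8°

With latitudes φ₁ = 0.000°, φ₂ = 30.000° and longitude difference Δλ = -165.000°:
Haversine: a = sin²(Δφ/2) + cos φ₁ cos φ₂ sin²(Δλ/2) = 0.0670 + (1.0000)(0.8660)(0.9830) = 0.91826.
Central angle c = 2·arcsin(√a) = 2.56169 rad.
So the angular separation is 146.8°.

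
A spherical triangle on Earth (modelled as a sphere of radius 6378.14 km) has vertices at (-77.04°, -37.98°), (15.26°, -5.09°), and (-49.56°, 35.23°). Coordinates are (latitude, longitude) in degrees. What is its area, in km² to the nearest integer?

20864217 km²

Side lengths (central angles): a = 1.2903, b = 0.6702, c = 1.6457 rad; semiperimeter s = 1.8031.
By l'Huilier's theorem, tan(E/4) = √[tan(s/2) tan((s−a)/2) tan((s−b)/2) tan((s−c)/2)], giving spherical excess E = 0.5129 rad.
Area = E·R² = 0.5129 × (6378.14)² ≈ 20864217 km².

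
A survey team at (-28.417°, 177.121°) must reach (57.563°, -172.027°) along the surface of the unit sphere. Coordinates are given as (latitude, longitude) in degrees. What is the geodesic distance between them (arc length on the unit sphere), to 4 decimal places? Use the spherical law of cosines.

Let φ₁ = -0.4960 rad, φ₂ = 1.0047 rad, and Δλ = 0.1894 rad.
cos c = sin φ₁ sin φ₂ + cos φ₁ cos φ₂ cos Δλ = (-0.4759)(0.8440) + (0.8795)(0.5364)(0.9821) = 0.06167,
so c = arccos(0.06167) = 1.50909 rad.
On the unit sphere the arc length equals the central angle: 1.5091.

1.5091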